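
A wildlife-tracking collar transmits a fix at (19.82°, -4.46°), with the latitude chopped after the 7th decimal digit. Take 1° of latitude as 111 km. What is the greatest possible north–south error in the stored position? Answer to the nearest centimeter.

1 centimeters

Truncating at 7 decimal places can drop up to a full unit in the last place, so the latitude may be off by as much as 1e-07°.
So the N–S error is at most 1e-07 × 111000 = 0.0111 m.
That is 0.0111 m = 1.11 cm.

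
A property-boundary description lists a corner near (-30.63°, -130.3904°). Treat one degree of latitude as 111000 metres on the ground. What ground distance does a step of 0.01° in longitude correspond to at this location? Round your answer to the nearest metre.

955 metres

0.01° of longitude at 30.63° is 0.01 × 111000 × cos 30.63° ≈ 0.01 × 95512.8 = 955.128 m.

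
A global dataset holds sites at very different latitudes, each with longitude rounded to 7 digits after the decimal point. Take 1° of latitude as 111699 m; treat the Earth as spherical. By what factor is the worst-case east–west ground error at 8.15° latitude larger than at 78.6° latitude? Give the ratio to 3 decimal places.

5.008

Rounding to 7 decimal places leaves the longitude within ±5e-08° of the true value.
Error at 8.15° = 5e-08° × 111699 × cos 8.15° ≈ 0.0055849 × 0.9899 = 0.0055285 m.
Error at 78.6° = 5e-08° × 111699 × cos 78.6° ≈ 0.0055849 × 0.1977 = 0.0011039 m.
Ratio: 0.0055285 / 0.0011039 = cos 8.15° / cos 78.6° ≈ 5.0082.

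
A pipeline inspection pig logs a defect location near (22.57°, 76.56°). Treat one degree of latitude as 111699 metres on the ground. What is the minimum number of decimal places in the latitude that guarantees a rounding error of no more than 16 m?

One degree of latitude covers 111699 m.
Rounding to N decimal places gives at most 0.5 × 10⁻ᴺ degrees of error, i.e. 0.5 × 10⁻ᴺ × 111699 m.
Setting 55849.5 × 10⁻ᴺ ≤ 16 gives 10ᴺ ≥ 3491, i.e. N ≥ 3.54.
At 3 places the error can reach 55.8 m, but 4 places keeps it to 5.58 m.

4 decimal places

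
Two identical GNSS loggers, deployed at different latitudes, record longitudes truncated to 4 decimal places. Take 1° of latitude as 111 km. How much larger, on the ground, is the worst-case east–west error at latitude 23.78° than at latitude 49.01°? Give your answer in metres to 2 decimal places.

2.88 metres

Truncating at 4 decimal places can drop up to a full unit in the last place, so the longitude may be off by as much as 0.0001°.
At 23.78°: 0.0001° × 111000 × cos 23.78° = 0.0001 × 111000 × 0.9151 ≈ 10.158 m.
Error at 49.01° = 0.0001° × 111000 × cos 49.01° ≈ 11.1 × 0.6559 = 7.2808 m.
So the lower-latitude error exceeds the higher by 10.158 − 7.2808 = 2.8768 m.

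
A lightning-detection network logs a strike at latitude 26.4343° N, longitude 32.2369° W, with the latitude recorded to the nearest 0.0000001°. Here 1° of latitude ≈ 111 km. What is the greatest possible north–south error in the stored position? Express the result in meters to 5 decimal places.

Rounding to 7 decimal places leaves the latitude within ±5e-08° of the true value.
North–south distance: 5e-08° × 111000 m/° = 0.00555 m.

0.00555 meters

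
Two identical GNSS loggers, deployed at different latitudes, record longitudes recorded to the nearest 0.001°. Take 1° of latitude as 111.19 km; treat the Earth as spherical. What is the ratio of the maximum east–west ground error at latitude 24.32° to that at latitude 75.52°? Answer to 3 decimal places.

3.644

Rounding to 3 decimal places leaves the longitude within ±0.0005° of the true value.
At 24.32°: 0.0005° × 111190 × cos 24.32° = 0.0005 × 111190 × 0.9113 ≈ 50.661 m.
Error at 75.52° = 0.0005° × 111190 × cos 75.52° ≈ 55.595 × 0.2500 = 13.901 m.
Ratio: 50.661 / 13.901 = cos 24.32° / cos 75.52° ≈ 3.6444.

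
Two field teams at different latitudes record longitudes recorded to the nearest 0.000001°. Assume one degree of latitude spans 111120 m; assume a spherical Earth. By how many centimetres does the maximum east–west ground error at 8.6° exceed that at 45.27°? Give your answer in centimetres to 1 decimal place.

Rounding to 6 decimal places leaves the longitude within ±5e-07° of the true value.
At 8.6°: 5e-07° × 111120 × cos 8.6° = 5e-07 × 111120 × 0.9888 ≈ 0.054935 m.
At 45.27°: 5e-07° × 111120 × cos 45.27° = 5e-07 × 111120 × 0.7038 ≈ 0.039101 m.
So the lower-latitude error exceeds the higher by 0.054935 − 0.039101 = 0.015834 m.
That is 0.015834 m = 1.5834 cm.

1.6 centimetres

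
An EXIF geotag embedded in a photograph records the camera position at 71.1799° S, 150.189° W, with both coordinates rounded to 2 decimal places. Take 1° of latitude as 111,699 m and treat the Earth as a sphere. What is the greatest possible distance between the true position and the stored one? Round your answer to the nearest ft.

1925 ft

Rounding to 2 decimal places leaves each coordinate within ±0.005° of the true value.
North–south component: 0.005° × 111699 = 558.495 m.
East–west component at 71.1799°: 0.005° × 111699 × cos 71.1799° ≈ 0.005 × 36033.8 ≈ 180.169 m.
The two errors are perpendicular, so the maximum displacement is √(558.495² + 180.169²) ≈ 586.837 m.
In feet: 586.837 m ÷ 0.3048 ≈ 1925.3 ft.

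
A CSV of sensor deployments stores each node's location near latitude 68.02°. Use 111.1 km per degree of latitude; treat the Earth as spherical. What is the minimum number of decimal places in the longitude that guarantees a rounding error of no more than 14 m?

At 68.02° one degree of longitude covers 111100 × cos 68.02° ≈ 111100 × 0.3743 ≈ 41582.8 m.
With N decimal places the half-ulp bound is 0.5·10⁻ᴺ°, or 0.5·10⁻ᴺ × 41582.8 m on the ground.
Need 0.5 × 41582.8 × 10⁻ᴺ ≤ 14 → 10⁻ᴺ ≤ 6.734e-04, so N ≥ 3.17.
So 4 decimal places suffice (2.08 m); 3 would allow up to 20.8 m.

4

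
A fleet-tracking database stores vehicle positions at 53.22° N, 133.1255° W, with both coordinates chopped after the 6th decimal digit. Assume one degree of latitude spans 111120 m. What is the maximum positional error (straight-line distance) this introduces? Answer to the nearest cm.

13 cm

Truncating at 6 decimal places can drop up to a full unit in the last place, so each coordinate may be off by as much as 1e-06°.
North–south component: 1e-06° × 111120 = 0.11112 m.
East–west component at 53.22°: 1e-06° × 111120 × cos 53.22° ≈ 1e-06 × 66532.4 ≈ 0.0665324 m.
The two errors are perpendicular, so the maximum displacement is √(0.11112² + 0.0665324²) ≈ 0.129515 m.
That is 0.129515 m = 12.952 cm.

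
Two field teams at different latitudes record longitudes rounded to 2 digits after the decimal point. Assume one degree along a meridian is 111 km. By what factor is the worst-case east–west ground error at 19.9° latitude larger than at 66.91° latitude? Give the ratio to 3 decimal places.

Rounding to 2 decimal places leaves the longitude within ±0.005° of the true value.
At 19.9°: 0.005° × 111000 × cos 19.9° = 0.005 × 111000 × 0.9403 ≈ 521.86 m.
At 66.91°: 0.005° × 111000 × cos 66.91° = 0.005 × 111000 × 0.3922 ≈ 217.66 m.
The ratio reduces to cos 19.9° / cos 66.91° = 0.9403/0.3922 ≈ 2.3976.

2.398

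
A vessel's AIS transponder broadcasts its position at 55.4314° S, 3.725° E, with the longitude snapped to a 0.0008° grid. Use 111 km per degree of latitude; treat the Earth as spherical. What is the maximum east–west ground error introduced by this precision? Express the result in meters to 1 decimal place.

With a 0.0008° grid the true value lies within half a step, ±0.0008°/2 = ±0.0004°, of the stored one.
One degree of longitude at 55.4314° is 111000 × cos 55.4314° ≈ 111000 × 0.5674 = 62980.6 m.
East–west error: 0.0004° × 62980.6 m/° ≈ 25.1922 m.

25.2 meters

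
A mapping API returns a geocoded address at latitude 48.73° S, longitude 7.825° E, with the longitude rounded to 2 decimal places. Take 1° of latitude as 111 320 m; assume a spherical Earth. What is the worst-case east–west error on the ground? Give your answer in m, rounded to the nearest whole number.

Rounding to 2 decimal places leaves the longitude within ±0.005° of the true value.
One degree of longitude at 48.73° is 111320 × cos 48.73° ≈ 111320 × 0.6596 = 73427.6 m.
So at most 0.005° × 73427.6 ≈ 367.138 m east–west.

367 m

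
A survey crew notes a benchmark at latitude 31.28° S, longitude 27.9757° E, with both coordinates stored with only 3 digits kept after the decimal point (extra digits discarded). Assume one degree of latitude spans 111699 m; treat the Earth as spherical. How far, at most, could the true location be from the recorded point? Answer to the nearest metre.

147 metres

Truncating at 3 decimal places can drop up to a full unit in the last place, so each coordinate may be off by as much as 0.001°.
Latitude error → 0.001 × 111699 = 111.699 m along the meridian.
East–west component at 31.28°: 0.001° × 111699 × cos 31.28° ≈ 0.001 × 95462.4 ≈ 95.4624 m.
The two errors are perpendicular, so the maximum displacement is √(111.699² + 95.4624²) ≈ 146.934 m.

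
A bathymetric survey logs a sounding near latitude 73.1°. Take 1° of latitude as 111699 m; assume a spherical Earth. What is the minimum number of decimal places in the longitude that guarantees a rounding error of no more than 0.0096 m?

7 decimal places

At 73.1° one degree of longitude covers 111699 × cos 73.1° ≈ 111699 × 0.2907 ≈ 32471.1 m.
Rounding to N decimal places gives at most 0.5 × 10⁻ᴺ degrees of error, i.e. 0.5 × 10⁻ᴺ × 32471.1 m.
Need 0.5 × 32471.1 × 10⁻ᴺ ≤ 0.0096 → 10⁻ᴺ ≤ 5.913e-07, so N ≥ 6.23.
So 7 decimal places suffice (0.00162 m); 6 would allow up to 0.0162 m.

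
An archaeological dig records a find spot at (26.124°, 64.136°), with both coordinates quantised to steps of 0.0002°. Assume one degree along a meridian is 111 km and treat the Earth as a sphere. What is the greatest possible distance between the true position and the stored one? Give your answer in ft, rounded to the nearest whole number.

With a 0.0002° grid the true value lies within half a step, ±0.0002°/2 = ±0.0001°, of the stored one.
Latitude error → 0.0001 × 111000 = 11.1 m along the meridian.
Longitude error → 0.0001 × 111000 × cos 26.124° = 0.0001 × 111000 × 0.8978 ≈ 9.96606 m.
Worst case both components are at the extreme and orthogonal: √(11.1² + 9.96606²) ≈ 14.9175 m.
In feet: 14.9175 m ÷ 0.3048 ≈ 48.942 ft.

49 ft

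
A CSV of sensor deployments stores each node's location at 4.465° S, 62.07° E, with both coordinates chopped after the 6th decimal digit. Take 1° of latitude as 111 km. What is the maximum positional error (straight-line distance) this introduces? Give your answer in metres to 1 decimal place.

Truncating at 6 decimal places can drop up to a full unit in the last place, so each coordinate may be off by as much as 1e-06°.
N–S: 1e-06° × 111000 m/° = 0.111 m.
E–W at 4.465°: 1e-06° × 111000 × cos 4.465° = 1e-06 × 111000 × 0.9970 ≈ 0.110663 m.
The two errors are perpendicular, so the maximum displacement is √(0.111² + 0.110663²) ≈ 0.15674 m.

0.2 metres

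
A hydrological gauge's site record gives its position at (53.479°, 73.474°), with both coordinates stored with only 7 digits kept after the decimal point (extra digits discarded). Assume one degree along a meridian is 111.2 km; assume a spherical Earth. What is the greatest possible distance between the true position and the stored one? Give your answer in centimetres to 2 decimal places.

1.29 centimetres

Truncating at 7 decimal places can drop up to a full unit in the last place, so each coordinate may be off by as much as 1e-07°.
N–S: 1e-07° × 111200 m/° = 0.01112 m.
E–W at 53.479°: 1e-07° × 111200 × cos 53.479° = 1e-07 × 111200 × 0.5951 ≈ 0.00661771 m.
The two errors are perpendicular, so the maximum displacement is √(0.01112² + 0.00661771²) ≈ 0.0129402 m.
That is 0.0129402 m = 1.294 cm.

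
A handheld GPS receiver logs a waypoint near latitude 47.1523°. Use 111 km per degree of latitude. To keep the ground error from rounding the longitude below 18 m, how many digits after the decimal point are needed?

4

At 47.1523° one degree of longitude covers 111000 × cos 47.1523° ≈ 111000 × 0.6801 ≈ 75485.8 m.
Rounding to N decimal places gives at most 0.5 × 10⁻ᴺ degrees of error, i.e. 0.5 × 10⁻ᴺ × 75485.8 m.
Setting 37742.9 × 10⁻ᴺ ≤ 18 gives 10ᴺ ≥ 2097, i.e. N ≥ 3.32.
So 4 decimal places suffice (3.77 m); 3 would allow up to 37.7 m.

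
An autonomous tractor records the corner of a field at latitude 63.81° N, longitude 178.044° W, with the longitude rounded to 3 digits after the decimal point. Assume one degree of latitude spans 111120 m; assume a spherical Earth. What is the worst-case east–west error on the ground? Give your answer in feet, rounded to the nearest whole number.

80 feet

Rounding to 3 decimal places leaves the longitude within ±0.0005° of the true value.
At latitude 63.81° a degree of longitude spans 111120 m × cos 63.81° = 111120 × 0.4413 ≈ 49042.7 m.
So at most 0.0005° × 49042.7 ≈ 24.5214 m east–west.
In feet: 24.5214 m ÷ 0.3048 ≈ 80.451 ft.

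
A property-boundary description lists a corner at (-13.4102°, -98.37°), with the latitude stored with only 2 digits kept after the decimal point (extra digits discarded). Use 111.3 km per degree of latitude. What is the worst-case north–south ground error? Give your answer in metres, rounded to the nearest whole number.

1113 metres

Truncating at 2 decimal places can drop up to a full unit in the last place, so the latitude may be off by as much as 0.01°.
So the N–S error is at most 0.01 × 111300 = 1113 m.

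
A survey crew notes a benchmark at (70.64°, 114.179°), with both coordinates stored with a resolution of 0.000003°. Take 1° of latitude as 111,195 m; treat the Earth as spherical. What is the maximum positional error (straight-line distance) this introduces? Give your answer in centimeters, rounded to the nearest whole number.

18 centimeters

With a 0.000003° grid the true value lies within half a step, ±0.000003°/2 = ±1.5e-06°, of the stored one.
N–S: 1.5e-06° × 111195 m/° = 0.166793 m.
Longitude error → 1.5e-06 × 111195 × cos 70.64° = 1.5e-06 × 111195 × 0.3315 ≈ 0.0552921 m.
Combining orthogonally: (0.166793² + 0.0552921²)^½ ≈ 0.175718 m.
That is 0.175718 m = 17.572 cm.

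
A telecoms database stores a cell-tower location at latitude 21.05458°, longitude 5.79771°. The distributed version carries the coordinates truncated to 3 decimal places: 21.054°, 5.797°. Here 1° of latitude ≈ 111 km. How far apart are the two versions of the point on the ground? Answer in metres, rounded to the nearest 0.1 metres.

97.7 metres

Δlat = 21.05458 − 21.054 = +0.00058°; Δlon = 5.79771 − 5.797 = +0.00071°.
North–south shift: 0.00058 × 111000 = 64.38 m.
E–W at 21.054°: 0.00071° × 111000 × cos 21.054° = 0.00071 × 111000 × 0.9332 ≈ 73.5488 m.
Distance: √(64.38² + 73.5488²) ≈ 97.7457 m.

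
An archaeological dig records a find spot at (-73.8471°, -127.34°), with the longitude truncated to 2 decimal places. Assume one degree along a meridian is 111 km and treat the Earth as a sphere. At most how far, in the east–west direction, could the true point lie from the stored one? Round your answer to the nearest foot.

Truncating at 2 decimal places can drop up to a full unit in the last place, so the longitude may be off by as much as 0.01°.
Parallels shrink by cos φ, so at 73.8471° a degree of longitude is 111000 × 0.2782 ≈ 30880.4 m.
So at most 0.01° × 30880.4 ≈ 308.804 m east–west.
In feet: 308.804 m ÷ 0.3048 ≈ 1013.1 ft.

1013 feet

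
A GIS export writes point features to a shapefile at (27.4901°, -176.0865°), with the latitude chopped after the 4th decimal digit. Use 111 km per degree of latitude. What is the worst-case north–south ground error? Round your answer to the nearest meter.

Truncating at 4 decimal places can drop up to a full unit in the last place, so the latitude may be off by as much as 0.0001°.
Along the meridian that is 0.0001° × 111000 m/° = 11.1 m.

11 meters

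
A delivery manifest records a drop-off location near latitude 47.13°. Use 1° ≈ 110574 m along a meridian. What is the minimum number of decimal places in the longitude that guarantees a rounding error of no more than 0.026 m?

7 decimal places

At 47.13° one degree of longitude covers 110574 × cos 47.13° ≈ 110574 × 0.6803 ≈ 75227.6 m.
Rounding to N decimal places gives at most 0.5 × 10⁻ᴺ degrees of error, i.e. 0.5 × 10⁻ᴺ × 75227.6 m.
Need 0.5 × 75227.6 × 10⁻ᴺ ≤ 0.026 → 10⁻ᴺ ≤ 6.912e-07, so N ≥ 6.16.
So 7 decimal places suffice (0.00376 m); 6 would allow up to 0.0376 m.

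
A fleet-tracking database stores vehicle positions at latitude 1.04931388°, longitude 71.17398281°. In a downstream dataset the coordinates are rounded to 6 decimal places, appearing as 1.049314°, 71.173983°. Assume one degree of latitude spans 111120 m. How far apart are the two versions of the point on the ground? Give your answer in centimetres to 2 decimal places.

The latitude changed by -0.00000012° and the longitude by -0.00000019°.
N–S: -0.00000012° × 111120 m/° = -0.0133344 m.
East–west at this latitude: -0.00000019° × 111120 × cos 1.04931° ≈ -0.00000019 × 111101 = -0.0211093 m.
Distance: √(0.0133344² + 0.0211093²) ≈ 0.0249681 m.
That is 0.0249681 m = 2.4968 cm.

2.50 centimetres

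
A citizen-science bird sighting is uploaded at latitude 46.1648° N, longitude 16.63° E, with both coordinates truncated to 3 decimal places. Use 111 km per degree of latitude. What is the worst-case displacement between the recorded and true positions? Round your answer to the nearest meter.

Truncating at 3 decimal places can drop up to a full unit in the last place, so each coordinate may be off by as much as 0.001°.
Latitude error → 0.001 × 111000 = 111 m along the meridian.
East–west component at 46.1648°: 0.001° × 111000 × cos 46.1648° ≈ 0.001 × 76877.1 ≈ 76.8771 m.
The two errors are perpendicular, so the maximum displacement is √(111² + 76.8771²) ≈ 135.023 m.

135 meters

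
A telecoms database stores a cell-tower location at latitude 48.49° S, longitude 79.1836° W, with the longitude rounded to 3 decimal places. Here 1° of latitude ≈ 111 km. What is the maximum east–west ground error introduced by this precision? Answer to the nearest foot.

Rounding to 3 decimal places leaves the longitude within ±0.0005° of the true value.
Parallels shrink by cos φ, so at 48.49° a degree of longitude is 111000 × 0.6628 ≈ 73565.3 m.
East–west error: 0.0005° × 73565.3 m/° ≈ 36.7827 m.
In feet: 36.7827 m ÷ 0.3048 ≈ 120.68 ft.

121 feet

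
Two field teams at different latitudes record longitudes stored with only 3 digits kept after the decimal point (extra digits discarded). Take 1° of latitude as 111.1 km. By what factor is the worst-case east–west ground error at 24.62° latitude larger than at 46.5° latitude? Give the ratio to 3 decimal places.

1.321

Truncating at 3 decimal places can drop up to a full unit in the last place, so the longitude may be off by as much as 0.001°.
At 24.62°: 0.001° × 111100 × cos 24.62° = 0.001 × 111100 × 0.9091 ≈ 101 m.
At 46.5°: 0.001° × 111100 × cos 46.5° = 0.001 × 111100 × 0.6884 ≈ 76.476 m.
The ratio reduces to cos 24.62° / cos 46.5° = 0.9091/0.6884 ≈ 1.3207.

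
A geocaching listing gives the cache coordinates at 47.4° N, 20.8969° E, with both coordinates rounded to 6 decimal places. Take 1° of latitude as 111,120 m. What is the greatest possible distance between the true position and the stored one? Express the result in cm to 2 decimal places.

6.71 cm

Rounding to 6 decimal places leaves each coordinate within ±5e-07° of the true value.
North–south component: 5e-07° × 111120 = 0.05556 m.
Longitude error → 5e-07 × 111120 × cos 47.4° = 5e-07 × 111120 × 0.6769 ≈ 0.0376072 m.
Combining orthogonally: (0.05556² + 0.0376072²)^½ ≈ 0.0670911 m.
That is 0.0670911 m = 6.7091 cm.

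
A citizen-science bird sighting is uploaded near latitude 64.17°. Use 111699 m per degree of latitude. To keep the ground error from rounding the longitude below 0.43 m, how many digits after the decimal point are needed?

5 decimal places

At 64.17° one degree of longitude covers 111699 × cos 64.17° ≈ 111699 × 0.4357 ≈ 48667.5 m.
Rounding to N decimal places gives at most 0.5 × 10⁻ᴺ degrees of error, i.e. 0.5 × 10⁻ᴺ × 48667.5 m.
Setting 24333.8 × 10⁻ᴺ ≤ 0.43 gives 10ᴺ ≥ 5.659e+04, i.e. N ≥ 4.75.
So 5 decimal places suffice (0.243 m); 4 would allow up to 2.43 m.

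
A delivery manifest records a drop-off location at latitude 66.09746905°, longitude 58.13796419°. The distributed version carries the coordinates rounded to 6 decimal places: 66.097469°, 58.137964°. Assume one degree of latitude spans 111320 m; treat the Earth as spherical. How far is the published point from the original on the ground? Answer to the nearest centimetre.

1 centimetres

Δlat = 66.09746905 − 66.097469 = +0.00000005°; Δlon = 58.13796419 − 58.137964 = +0.00000019°.
North–south shift: 0.00000005 × 111320 = 0.005566 m.
E–W at 66.0975°: 0.00000019° × 111320 × cos 66.0975° = 0.00000019 × 111320 × 0.4052 ≈ 0.00856992 m.
Combined displacement = (0.005566² + 0.00856992²)^½ ≈ 0.0102188 m.
That is 0.0102188 m = 1.0219 cm.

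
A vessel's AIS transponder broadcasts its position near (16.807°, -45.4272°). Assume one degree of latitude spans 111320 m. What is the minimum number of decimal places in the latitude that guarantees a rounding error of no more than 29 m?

4

One degree of latitude covers 111320 m.
Rounding to N decimal places gives at most 0.5 × 10⁻ᴺ degrees of error, i.e. 0.5 × 10⁻ᴺ × 111320 m.
Need 0.5 × 111320 × 10⁻ᴺ ≤ 29 → 10⁻ᴺ ≤ 5.210e-04, so N ≥ 3.28.
So 4 decimal places suffice (5.57 m); 3 would allow up to 55.7 m.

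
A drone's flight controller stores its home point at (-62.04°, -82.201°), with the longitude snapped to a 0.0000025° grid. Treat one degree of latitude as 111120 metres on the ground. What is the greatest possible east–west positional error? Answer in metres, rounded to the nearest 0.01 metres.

With a 0.0000025° grid the true value lies within half a step, ±0.0000025°/2 = ±1.25e-06°, of the stored one.
One degree of longitude at 62.04° is 111120 × cos 62.04° ≈ 111120 × 0.4689 = 52099.2 m.
East–west error: 1.25e-06° × 52099.2 m/° ≈ 0.065124 m.

0.07 metres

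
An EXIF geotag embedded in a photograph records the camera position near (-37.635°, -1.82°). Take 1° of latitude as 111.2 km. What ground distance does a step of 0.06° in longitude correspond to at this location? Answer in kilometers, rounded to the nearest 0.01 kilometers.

0.06° of longitude at 37.635° is 0.06 × 111200 × cos 37.635° ≈ 0.06 × 88061.1 = 5283.67 m.
That is 5283.67 m = 5.2837 km.

5.28 kilometers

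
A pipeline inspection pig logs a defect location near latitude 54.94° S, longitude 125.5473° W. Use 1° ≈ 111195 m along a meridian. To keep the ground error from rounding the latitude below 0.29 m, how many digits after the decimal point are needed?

6 decimal places

One degree of latitude covers 111195 m.
With N decimal places the half-ulp bound is 0.5·10⁻ᴺ°, or 0.5·10⁻ᴺ × 111195 m on the ground.
Need 0.5 × 111195 × 10⁻ᴺ ≤ 0.29 → 10⁻ᴺ ≤ 5.216e-06, so N ≥ 5.28.
At 5 places the error can reach 0.556 m, but 6 places keeps it to 0.0556 m.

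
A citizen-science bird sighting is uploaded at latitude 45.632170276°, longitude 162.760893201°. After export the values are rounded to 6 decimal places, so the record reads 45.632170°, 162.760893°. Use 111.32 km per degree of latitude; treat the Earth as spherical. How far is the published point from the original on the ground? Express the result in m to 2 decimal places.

0.03 m

The latitude changed by +0.000000276° and the longitude by +0.000000201°.
North–south shift: 0.000000276 × 111320 = 0.0307243 m.
E–W at 45.6322°: 0.000000201° × 111320 × cos 45.6322° = 0.000000201 × 111320 × 0.6993 ≈ 0.0156462 m.
Distance: √(0.0307243² + 0.0156462²) ≈ 0.0344788 m.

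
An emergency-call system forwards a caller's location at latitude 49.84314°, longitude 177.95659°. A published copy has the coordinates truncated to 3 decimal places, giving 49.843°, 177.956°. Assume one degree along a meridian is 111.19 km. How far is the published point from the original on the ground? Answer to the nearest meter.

45 meters

Δlat = 49.84314 − 49.843 = +0.00014°; Δlon = 177.95659 − 177.956 = +0.00059°.
North–south shift: 0.00014 × 111190 = 15.5666 m.
East–west at this latitude: 0.00059° × 111190 × cos 49.843° ≈ 0.00059 × 71704.7 = 42.3058 m.
Distance: √(15.5666² + 42.3058²) ≈ 45.0788 m.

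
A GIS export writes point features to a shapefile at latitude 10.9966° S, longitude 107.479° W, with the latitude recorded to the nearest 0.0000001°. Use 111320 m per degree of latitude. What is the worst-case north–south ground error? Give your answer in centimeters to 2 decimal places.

0.56 centimeters

Rounding to 7 decimal places leaves the latitude within ±5e-08° of the true value.
So the N–S error is at most 5e-08 × 111320 = 0.005566 m.
That is 0.005566 m = 0.5566 cm.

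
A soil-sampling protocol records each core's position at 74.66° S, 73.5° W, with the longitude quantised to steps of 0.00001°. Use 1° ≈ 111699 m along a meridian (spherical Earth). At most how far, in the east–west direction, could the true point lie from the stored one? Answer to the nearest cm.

15 cm

With a 0.00001° grid the true value lies within half a step, ±0.00001°/2 = ±5e-06°, of the stored one.
At latitude 74.66° a degree of longitude spans 111699 m × cos 74.66° = 111699 × 0.2645 ≈ 29549.6 m.
So at most 5e-06° × 29549.6 ≈ 0.147748 m east–west.
That is 0.147748 m = 14.775 cm.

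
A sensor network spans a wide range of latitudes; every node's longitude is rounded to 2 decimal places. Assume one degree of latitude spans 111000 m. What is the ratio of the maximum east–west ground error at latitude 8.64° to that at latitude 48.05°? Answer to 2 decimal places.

1.48

Rounding to 2 decimal places leaves the longitude within ±0.005° of the true value.
At 8.64°: 0.005° × 111000 × cos 8.64° = 0.005 × 111000 × 0.9887 ≈ 548.7 m.
Error at 48.05° = 0.005° × 111000 × cos 48.05° ≈ 555 × 0.6685 = 371.01 m.
The ratio reduces to cos 8.64° / cos 48.05° = 0.9887/0.6685 ≈ 1.4790.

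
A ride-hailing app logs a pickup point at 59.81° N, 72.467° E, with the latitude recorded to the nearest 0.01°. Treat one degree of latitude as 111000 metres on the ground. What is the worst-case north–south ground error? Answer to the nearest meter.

Rounding to 2 decimal places leaves the latitude within ±0.005° of the true value.
So the N–S error is at most 0.005 × 111000 = 555 m.

555 meters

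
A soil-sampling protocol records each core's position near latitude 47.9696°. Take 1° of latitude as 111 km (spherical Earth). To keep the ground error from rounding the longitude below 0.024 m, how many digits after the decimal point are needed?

At 47.9696° one degree of longitude covers 111000 × cos 47.9696° ≈ 111000 × 0.6695 ≈ 74317.3 m.
Rounding to N decimal places gives at most 0.5 × 10⁻ᴺ degrees of error, i.e. 0.5 × 10⁻ᴺ × 74317.3 m.
Need 0.5 × 74317.3 × 10⁻ᴺ ≤ 0.024 → 10⁻ᴺ ≤ 6.459e-07, so N ≥ 6.19.
So 7 decimal places suffice (0.00372 m); 6 would allow up to 0.0372 m.

7 decimal places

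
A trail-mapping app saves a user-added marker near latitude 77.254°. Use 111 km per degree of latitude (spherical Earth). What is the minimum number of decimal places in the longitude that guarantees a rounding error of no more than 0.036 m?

At 77.254° one degree of longitude covers 111000 × cos 77.254° ≈ 111000 × 0.2206 ≈ 24489.9 m.
With N decimal places the half-ulp bound is 0.5·10⁻ᴺ°, or 0.5·10⁻ᴺ × 24489.9 m on the ground.
Setting 12244.9 × 10⁻ᴺ ≤ 0.036 gives 10ᴺ ≥ 3.401e+05, i.e. N ≥ 5.53.
N = 5 would give 0.122 m (too coarse); N = 6 gives 0.0122 m ≤ 0.036 m.

6 decimal places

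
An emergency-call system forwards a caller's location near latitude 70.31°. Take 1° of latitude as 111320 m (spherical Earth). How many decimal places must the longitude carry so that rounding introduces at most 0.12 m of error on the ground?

6 decimal places

At 70.31° one degree of longitude covers 111320 × cos 70.31° ≈ 111320 × 0.3369 ≈ 37507.2 m.
Rounding to N decimal places gives at most 0.5 × 10⁻ᴺ degrees of error, i.e. 0.5 × 10⁻ᴺ × 37507.2 m.
Setting 18753.6 × 10⁻ᴺ ≤ 0.12 gives 10ᴺ ≥ 1.563e+05, i.e. N ≥ 5.19.
N = 5 would give 0.188 m (too coarse); N = 6 gives 0.0188 m ≤ 0.12 m.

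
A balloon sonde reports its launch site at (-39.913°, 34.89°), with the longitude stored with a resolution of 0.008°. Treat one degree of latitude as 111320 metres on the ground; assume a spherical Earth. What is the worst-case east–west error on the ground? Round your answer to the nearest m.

342 m

With a 0.008° grid the true value lies within half a step, ±0.008°/2 = ±0.004°, of the stored one.
One degree of longitude at 39.913° is 111320 × cos 39.913° ≈ 111320 × 0.7670 = 85384.6 m.
Maximum E–W displacement: 0.004 × 85384.6 = 341.538 m.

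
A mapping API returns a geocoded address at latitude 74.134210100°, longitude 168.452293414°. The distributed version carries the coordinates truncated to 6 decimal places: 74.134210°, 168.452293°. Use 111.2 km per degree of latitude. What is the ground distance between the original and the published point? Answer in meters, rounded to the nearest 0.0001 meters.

The latitude changed by +0.000000100° and the longitude by +0.000000414°.
N–S: 0.000000100° × 111200 m/° = 0.01112 m.
East–west at this latitude: 0.000000414° × 111200 × cos 74.1342° ≈ 0.000000414 × 30400.4 = 0.0125858 m.
Hypotenuse of the two orthogonal shifts: √(0.01112² + 0.0125858²) = 0.0167945 m.

0.0168 meters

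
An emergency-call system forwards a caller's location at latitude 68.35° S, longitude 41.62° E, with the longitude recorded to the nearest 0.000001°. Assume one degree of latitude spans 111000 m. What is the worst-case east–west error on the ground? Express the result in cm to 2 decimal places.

2.05 cm

Rounding to 6 decimal places leaves the longitude within ±5e-07° of the true value.
At latitude 68.35° a degree of longitude spans 111000 m × cos 68.35° = 111000 × 0.3689 ≈ 40951.9 m.
Maximum E–W displacement: 5e-07 × 40951.9 = 0.0204759 m.
That is 0.0204759 m = 2.0476 cm.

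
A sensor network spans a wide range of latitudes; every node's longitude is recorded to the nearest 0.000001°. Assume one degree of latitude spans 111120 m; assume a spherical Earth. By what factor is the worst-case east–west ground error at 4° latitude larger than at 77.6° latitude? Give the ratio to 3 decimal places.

Rounding to 6 decimal places leaves the longitude within ±5e-07° of the true value.
At 4°: 5e-07° × 111120 × cos 4° = 5e-07 × 111120 × 0.9976 ≈ 0.055425 m.
At 77.6°: 5e-07° × 111120 × cos 77.6° = 5e-07 × 111120 × 0.2147 ≈ 0.011931 m.
The ratio reduces to cos 4° / cos 77.6° = 0.9976/0.2147 ≈ 4.6456.

4.646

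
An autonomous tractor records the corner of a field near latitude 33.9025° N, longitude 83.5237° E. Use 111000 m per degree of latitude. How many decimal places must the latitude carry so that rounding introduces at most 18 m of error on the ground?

One degree of latitude covers 111000 m.
N decimal places → at most half a unit in the last place, 0.5 × 10⁻ᴺ° = 111000/2 × 10⁻ᴺ m.
Need 0.5 × 111000 × 10⁻ᴺ ≤ 18 → 10⁻ᴺ ≤ 3.243e-04, so N ≥ 3.49.
So 4 decimal places suffice (5.55 m); 3 would allow up to 55.5 m.

4 decimal places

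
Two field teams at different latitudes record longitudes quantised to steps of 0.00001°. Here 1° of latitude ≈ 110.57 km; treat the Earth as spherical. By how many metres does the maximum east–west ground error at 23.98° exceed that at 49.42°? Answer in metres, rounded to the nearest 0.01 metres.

With a 0.00001° grid the true value lies within half a step, ±0.00001°/2 = ±5e-06°, of the stored one.
At 23.98°: 5e-06° × 110570 × cos 23.98° = 5e-06 × 110570 × 0.9137 ≈ 0.50513 m.
Error at 49.42° = 5e-06° × 110570 × cos 49.42° ≈ 0.55285 × 0.6505 = 0.35963 m.
Difference: 0.50513 − 0.35963 = 0.1455 m.

0.15 metres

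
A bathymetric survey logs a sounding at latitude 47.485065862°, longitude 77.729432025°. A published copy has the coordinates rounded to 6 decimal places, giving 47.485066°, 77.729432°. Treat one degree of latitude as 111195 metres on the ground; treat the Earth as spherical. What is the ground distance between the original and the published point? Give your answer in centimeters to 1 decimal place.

Δlat = 47.485065862 − 47.485066 = -0.000000138°; Δlon = 77.729432025 − 77.729432 = +0.000000025°.
North–south shift: -0.000000138 × 111195 = -0.0153449 m.
East–west at this latitude: 0.000000025° × 111195 × cos 47.4851° ≈ 0.000000025 × 75143.6 = 0.00187859 m.
Combined displacement = (0.0153449² + 0.00187859²)^½ ≈ 0.0154595 m.
That is 0.0154595 m = 1.5459 cm.

1.5 centimeters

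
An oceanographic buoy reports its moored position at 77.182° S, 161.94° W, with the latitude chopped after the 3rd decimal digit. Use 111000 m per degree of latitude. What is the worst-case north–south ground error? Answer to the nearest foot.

Truncating at 3 decimal places can drop up to a full unit in the last place, so the latitude may be off by as much as 0.001°.
So the N–S error is at most 0.001 × 111000 = 111 m.
Converting: 111 m × 3.2808 ft/m ≈ 364.17 ft.

364 feet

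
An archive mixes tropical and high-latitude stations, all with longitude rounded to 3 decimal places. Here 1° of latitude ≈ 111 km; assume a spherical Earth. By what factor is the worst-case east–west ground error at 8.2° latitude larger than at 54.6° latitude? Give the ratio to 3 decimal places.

1.709

Rounding to 3 decimal places leaves the longitude within ±0.0005° of the true value.
At 8.2°: 0.0005° × 111000 × cos 8.2° = 0.0005 × 111000 × 0.9898 ≈ 54.933 m.
At 54.6°: 0.0005° × 111000 × cos 54.6° = 0.0005 × 111000 × 0.5793 ≈ 32.15 m.
The ratio reduces to cos 8.2° / cos 54.6° = 0.9898/0.5793 ≈ 1.7086.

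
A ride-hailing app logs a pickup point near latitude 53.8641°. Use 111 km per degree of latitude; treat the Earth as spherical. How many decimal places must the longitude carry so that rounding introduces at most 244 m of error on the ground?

At 53.8641° one degree of longitude covers 111000 × cos 53.8641° ≈ 111000 × 0.5897 ≈ 65457 m.
With N decimal places the half-ulp bound is 0.5·10⁻ᴺ°, or 0.5·10⁻ᴺ × 65457 m on the ground.
Need 0.5 × 65457 × 10⁻ᴺ ≤ 244 → 10⁻ᴺ ≤ 7.455e-03, so N ≥ 2.13.
N = 2 would give 327 m (too coarse); N = 3 gives 32.7 m ≤ 244 m.

3 decimal places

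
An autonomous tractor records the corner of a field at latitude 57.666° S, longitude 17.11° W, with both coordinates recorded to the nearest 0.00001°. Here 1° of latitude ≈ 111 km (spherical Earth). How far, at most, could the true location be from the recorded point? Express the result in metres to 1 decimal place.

Rounding to 5 decimal places leaves each coordinate within ±5e-06° of the true value.
N–S: 5e-06° × 111000 m/° = 0.555 m.
Longitude error → 5e-06 × 111000 × cos 57.666° = 5e-06 × 111000 × 0.5349 ≈ 0.296844 m.
The two errors are perpendicular, so the maximum displacement is √(0.555² + 0.296844²) ≈ 0.629398 m.

0.6 metres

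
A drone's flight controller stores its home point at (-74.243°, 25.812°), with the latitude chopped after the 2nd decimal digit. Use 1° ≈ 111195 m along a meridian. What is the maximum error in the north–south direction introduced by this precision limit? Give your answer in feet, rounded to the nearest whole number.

3648 feet

Truncating at 2 decimal places can drop up to a full unit in the last place, so the latitude may be off by as much as 0.01°.
North–south distance: 0.01° × 111195 m/° = 1111.95 m.
Converting: 1111.95 m × 3.2808 ft/m ≈ 3648.1 ft.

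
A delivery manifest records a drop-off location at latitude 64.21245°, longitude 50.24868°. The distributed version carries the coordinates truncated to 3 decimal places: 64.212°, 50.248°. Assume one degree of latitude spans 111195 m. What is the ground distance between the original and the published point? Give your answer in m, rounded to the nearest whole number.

60 m

The latitude changed by +0.00045° and the longitude by +0.00068°.
North–south shift: 0.00045 × 111195 = 50.0378 m.
E–W at 64.212°: 0.00068° × 111195 × cos 64.212° = 0.00068 × 111195 × 0.4350 ≈ 32.8947 m.
Distance: √(50.0378² + 32.8947²) ≈ 59.8819 m.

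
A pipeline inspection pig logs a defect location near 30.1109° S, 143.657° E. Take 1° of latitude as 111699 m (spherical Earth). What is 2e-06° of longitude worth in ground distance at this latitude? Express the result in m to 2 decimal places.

0.19 m

2e-06° of longitude at 30.1109° is 2e-06 × 111699 × cos 30.1109° ≈ 2e-06 × 96625.9 = 0.193252 m.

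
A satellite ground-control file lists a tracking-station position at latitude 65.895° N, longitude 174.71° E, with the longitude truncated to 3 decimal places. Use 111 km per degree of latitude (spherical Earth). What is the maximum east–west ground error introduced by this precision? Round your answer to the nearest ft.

Truncating at 3 decimal places can drop up to a full unit in the last place, so the longitude may be off by as much as 0.001°.
Parallels shrink by cos φ, so at 65.895° a degree of longitude is 111000 × 0.4084 ≈ 45333.5 m.
East–west error: 0.001° × 45333.5 m/° ≈ 45.3335 m.
Converting: 45.3335 m × 3.2808 ft/m ≈ 148.73 ft.

149 ft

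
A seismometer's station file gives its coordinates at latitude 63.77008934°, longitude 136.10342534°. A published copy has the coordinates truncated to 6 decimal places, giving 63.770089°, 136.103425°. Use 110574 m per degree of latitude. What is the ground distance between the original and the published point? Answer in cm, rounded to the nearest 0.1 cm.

The latitude changed by +0.00000034° and the longitude by +0.00000034°.
N–S: 0.00000034° × 110574 m/° = 0.0375952 m.
East–west at this latitude: 0.00000034° × 110574 × cos 63.7701° ≈ 0.00000034 × 48870.9 = 0.0166161 m.
Hypotenuse of the two orthogonal shifts: √(0.0375952² + 0.0166161²) = 0.0411034 m.
That is 0.0411034 m = 4.1103 cm.

4.1 cm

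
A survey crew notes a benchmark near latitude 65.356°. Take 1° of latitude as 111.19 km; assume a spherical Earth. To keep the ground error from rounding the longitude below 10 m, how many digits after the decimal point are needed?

4 decimal places

At 65.356° one degree of longitude covers 111190 × cos 65.356° ≈ 111190 × 0.4170 ≈ 46363.9 m.
Rounding to N decimal places gives at most 0.5 × 10⁻ᴺ degrees of error, i.e. 0.5 × 10⁻ᴺ × 46363.9 m.
Setting 23181.9 × 10⁻ᴺ ≤ 10 gives 10ᴺ ≥ 2318, i.e. N ≥ 3.37.
N = 3 would give 23.2 m (too coarse); N = 4 gives 2.32 m ≤ 10 m.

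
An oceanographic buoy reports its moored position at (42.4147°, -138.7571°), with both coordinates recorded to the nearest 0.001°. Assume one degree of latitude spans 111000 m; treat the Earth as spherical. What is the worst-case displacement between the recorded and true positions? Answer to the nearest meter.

69 meters

Rounding to 3 decimal places leaves each coordinate within ±0.0005° of the true value.
N–S: 0.0005° × 111000 m/° = 55.5 m.
Longitude error → 0.0005 × 111000 × cos 42.4147° = 0.0005 × 111000 × 0.7383 ≈ 40.9747 m.
The two errors are perpendicular, so the maximum displacement is √(55.5² + 40.9747²) ≈ 68.9868 m.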